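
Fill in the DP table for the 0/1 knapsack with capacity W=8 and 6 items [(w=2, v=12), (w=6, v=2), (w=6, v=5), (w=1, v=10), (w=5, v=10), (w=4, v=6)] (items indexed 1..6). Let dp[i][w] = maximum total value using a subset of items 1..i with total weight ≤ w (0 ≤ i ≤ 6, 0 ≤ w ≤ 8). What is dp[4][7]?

i\w   0   1   2   3   4   5   6   7   8
  0   0   0   0   0   0   0   0   0   0
  1   0   0  12  12  12  12  12  12  12
  2   0   0  12  12  12  12  12  12  14
  3   0   0  12  12  12  12  12  12  17
  4   0  10  12  22  22  22  22  22  22
  5   0  10  12  22  22  22  22  22  32
  6   0  10  12  22  22  22  22  28  32

22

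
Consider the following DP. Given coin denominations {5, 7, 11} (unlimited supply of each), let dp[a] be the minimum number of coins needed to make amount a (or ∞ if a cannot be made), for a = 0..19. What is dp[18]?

2

 a  0  1  2  3  4  5  6  7  8  9 10 11 12 13 14 15 16 17 18 19
dp  0  -  -  -  -  1  -  1  -  -  2  1  2  -  2  3  2  3  2  3
(- denotes ∞ / unreachable)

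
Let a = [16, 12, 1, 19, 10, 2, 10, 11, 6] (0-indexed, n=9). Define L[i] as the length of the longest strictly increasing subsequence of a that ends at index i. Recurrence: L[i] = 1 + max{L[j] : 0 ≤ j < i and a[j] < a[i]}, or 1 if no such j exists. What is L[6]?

3

   i    0    1    2    3    4    5    6    7    8
a[i]   16   12    1   19   10    2   10   11    6
L[i]    1    1    1    2    2    2    3    4    3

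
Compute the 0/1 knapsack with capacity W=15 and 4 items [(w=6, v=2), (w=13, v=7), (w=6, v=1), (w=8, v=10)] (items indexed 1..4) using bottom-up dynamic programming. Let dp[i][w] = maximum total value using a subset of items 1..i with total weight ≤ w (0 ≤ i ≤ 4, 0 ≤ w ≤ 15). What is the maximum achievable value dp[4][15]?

i\w   0   1   2   3   4   5   6   7   8   9  10  11  12  13  14  15
  0   0   0   0   0   0   0   0   0   0   0   0   0   0   0   0   0
  1   0   0   0   0   0   0   2   2   2   2   2   2   2   2   2   2
  2   0   0   0   0   0   0   2   2   2   2   2   2   2   7   7   7
  3   0   0   0   0   0   0   2   2   2   2   2   2   3   7   7   7
  4   0   0   0   0   0   0   2   2  10  10  10  10  10  10  12  12

12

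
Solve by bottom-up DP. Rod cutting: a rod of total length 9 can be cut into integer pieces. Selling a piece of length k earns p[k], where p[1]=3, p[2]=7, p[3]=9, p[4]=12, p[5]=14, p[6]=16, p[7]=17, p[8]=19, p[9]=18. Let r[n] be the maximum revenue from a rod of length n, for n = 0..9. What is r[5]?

17

   n    0    1    2    3    4    5    6    7    8    9
r[n]    0    3    7   10   14   17   21   24   28   31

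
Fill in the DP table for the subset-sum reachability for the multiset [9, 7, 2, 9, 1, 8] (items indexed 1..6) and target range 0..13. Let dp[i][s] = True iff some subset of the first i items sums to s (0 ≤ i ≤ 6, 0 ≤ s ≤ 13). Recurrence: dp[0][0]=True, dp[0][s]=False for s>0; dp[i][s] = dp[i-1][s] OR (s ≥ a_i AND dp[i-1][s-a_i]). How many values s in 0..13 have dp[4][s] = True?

5

i\s   0   1   2   3   4   5   6   7   8   9  10  11  12  13
  0   T   F   F   F   F   F   F   F   F   F   F   F   F   F
  1   T   F   F   F   F   F   F   F   F   T   F   F   F   F
  2   T   F   F   F   F   F   F   T   F   T   F   F   F   F
  3   T   F   T   F   F   F   F   T   F   T   F   T   F   F
  4   T   F   T   F   F   F   F   T   F   T   F   T   F   F
  5   T   T   T   T   F   F   F   T   T   T   T   T   T   F
  6   T   T   T   T   F   F   F   T   T   T   T   T   T   F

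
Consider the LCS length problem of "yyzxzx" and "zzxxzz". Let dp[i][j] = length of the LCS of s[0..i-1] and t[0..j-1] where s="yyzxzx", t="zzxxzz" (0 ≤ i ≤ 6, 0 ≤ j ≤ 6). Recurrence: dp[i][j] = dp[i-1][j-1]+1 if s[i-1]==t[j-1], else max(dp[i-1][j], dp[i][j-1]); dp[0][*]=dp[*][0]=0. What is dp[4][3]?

2

   ''  z  z  x  x  z  z
''  0  0  0  0  0  0  0
 y  0  0  0  0  0  0  0
 y  0  0  0  0  0  0  0
 z  0  1  1  1  1  1  1
 x  0  1  1  2  2  2  2
 z  0  1  2  2  2  3  3
 x  0  1  2  3  3  3  3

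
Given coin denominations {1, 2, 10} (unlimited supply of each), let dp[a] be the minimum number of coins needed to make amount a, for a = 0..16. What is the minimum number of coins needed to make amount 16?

4

 a  0  1  2  3  4  5  6  7  8  9 10 11 12 13 14 15 16
dp  0  1  1  2  2  3  3  4  4  5  1  2  2  3  3  4  4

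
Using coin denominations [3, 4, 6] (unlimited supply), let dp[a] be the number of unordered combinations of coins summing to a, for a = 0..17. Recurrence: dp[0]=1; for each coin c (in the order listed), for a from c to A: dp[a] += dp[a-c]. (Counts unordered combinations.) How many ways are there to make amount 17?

2

after  coin     0     1     2     3     4     5     6     7     8     9    10    11    12    13    14    15    16    17
          3     1     0     0     1     0     0     1     0     0     1     0     0     1     0     0     1     0     0
          4     1     0     0     1     1     0     1     1     1     1     1     1     2     1     1     2     2     1
          6     1     0     0     1     1     0     2     1     1     2     2     1     4     2     2     4     4     2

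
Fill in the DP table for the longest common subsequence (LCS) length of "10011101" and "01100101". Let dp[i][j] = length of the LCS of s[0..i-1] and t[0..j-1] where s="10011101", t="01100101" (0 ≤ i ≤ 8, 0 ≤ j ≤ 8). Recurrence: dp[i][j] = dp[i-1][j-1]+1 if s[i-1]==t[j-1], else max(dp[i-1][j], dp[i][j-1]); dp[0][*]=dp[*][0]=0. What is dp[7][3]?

3

   ''  0  1  1  0  0  1  0  1
''  0  0  0  0  0  0  0  0  0
 1  0  0  1  1  1  1  1  1  1
 0  0  1  1  1  2  2  2  2  2
 0  0  1  1  1  2  3  3  3  3
 1  0  1  2  2  2  3  4  4  4
 1  0  1  2  3  3  3  4  4  5
 1  0  1  2  3  3  3  4  4  5
 0  0  1  2  3  4  4  4  5  5
 1  0  1  2  3  4  4  5  5  6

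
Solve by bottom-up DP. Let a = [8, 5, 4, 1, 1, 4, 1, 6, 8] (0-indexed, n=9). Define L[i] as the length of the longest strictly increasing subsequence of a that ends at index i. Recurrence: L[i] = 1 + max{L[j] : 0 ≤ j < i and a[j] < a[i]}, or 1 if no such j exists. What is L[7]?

3

   i    0    1    2    3    4    5    6    7    8
a[i]    8    5    4    1    1    4    1    6    8
L[i]    1    1    1    1    1    2    1    3    4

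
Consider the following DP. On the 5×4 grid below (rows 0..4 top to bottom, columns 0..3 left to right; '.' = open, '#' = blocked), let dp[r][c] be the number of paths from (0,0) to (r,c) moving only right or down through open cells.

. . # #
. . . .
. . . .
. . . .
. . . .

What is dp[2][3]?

r\c   0   1   2   3
  0   1   1   0   0
  1   1   2   2   2
  2   1   3   5   7
  3   1   4   9  16
  4   1   5  14  30

7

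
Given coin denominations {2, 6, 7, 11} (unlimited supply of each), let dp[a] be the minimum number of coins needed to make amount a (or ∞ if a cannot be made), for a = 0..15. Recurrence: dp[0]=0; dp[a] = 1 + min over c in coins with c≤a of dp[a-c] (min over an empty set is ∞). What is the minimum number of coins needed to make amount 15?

3

 a  0  1  2  3  4  5  6  7  8  9 10 11 12 13 14 15
dp  0  -  1  -  2  -  1  1  2  2  3  1  2  2  2  3
(- denotes ∞ / unreachable)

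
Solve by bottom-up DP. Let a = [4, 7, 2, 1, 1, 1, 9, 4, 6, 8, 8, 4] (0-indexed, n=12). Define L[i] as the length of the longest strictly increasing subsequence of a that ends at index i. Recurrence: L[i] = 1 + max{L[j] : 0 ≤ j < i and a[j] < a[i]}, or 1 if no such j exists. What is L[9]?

   i    0    1    2    3    4    5    6    7    8    9   10   11
a[i]    4    7    2    1    1    1    9    4    6    8    8    4
L[i]    1    2    1    1    1    1    3    2    3    4    4    2

4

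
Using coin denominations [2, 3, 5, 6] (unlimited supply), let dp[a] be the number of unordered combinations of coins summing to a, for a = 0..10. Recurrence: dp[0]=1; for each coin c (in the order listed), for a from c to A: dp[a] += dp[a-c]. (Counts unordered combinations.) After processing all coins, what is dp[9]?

4

after  coin     0     1     2     3     4     5     6     7     8     9    10
          2     1     0     1     0     1     0     1     0     1     0     1
          3     1     0     1     1     1     1     2     1     2     2     2
          5     1     0     1     1     1     2     2     2     3     3     4
          6     1     0     1     1     1     2     3     2     4     4     5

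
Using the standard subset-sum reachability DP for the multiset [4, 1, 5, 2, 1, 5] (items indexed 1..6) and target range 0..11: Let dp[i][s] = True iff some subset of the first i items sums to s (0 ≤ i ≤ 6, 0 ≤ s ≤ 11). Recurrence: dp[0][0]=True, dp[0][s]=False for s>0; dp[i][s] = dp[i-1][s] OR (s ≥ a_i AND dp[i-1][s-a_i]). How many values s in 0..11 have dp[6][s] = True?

i\s   0   1   2   3   4   5   6   7   8   9  10  11
  0   T   F   F   F   F   F   F   F   F   F   F   F
  1   T   F   F   F   T   F   F   F   F   F   F   F
  2   T   T   F   F   T   T   F   F   F   F   F   F
  3   T   T   F   F   T   T   T   F   F   T   T   F
  4   T   T   T   T   T   T   T   T   T   T   T   T
  5   T   T   T   T   T   T   T   T   T   T   T   T
  6   T   T   T   T   T   T   T   T   T   T   T   T

12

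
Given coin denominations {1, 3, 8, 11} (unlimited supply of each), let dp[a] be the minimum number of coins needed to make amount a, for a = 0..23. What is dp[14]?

2

 a  0  1  2  3  4  5  6  7  8  9 10 11 12 13 14 15 16 17 18 19 20 21 22 23
dp  0  1  2  1  2  3  2  3  1  2  3  1  2  3  2  3  2  3  4  2  3  4  2  3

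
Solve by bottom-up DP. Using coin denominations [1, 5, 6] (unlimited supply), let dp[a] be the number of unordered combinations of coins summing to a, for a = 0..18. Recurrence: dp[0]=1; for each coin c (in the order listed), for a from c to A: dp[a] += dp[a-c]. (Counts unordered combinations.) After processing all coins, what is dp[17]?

after  coin     0     1     2     3     4     5     6     7     8     9    10    11    12    13    14    15    16    17    18
          1     1     1     1     1     1     1     1     1     1     1     1     1     1     1     1     1     1     1     1
          5     1     1     1     1     1     2     2     2     2     2     3     3     3     3     3     4     4     4     4
          6     1     1     1     1     1     2     3     3     3     3     4     5     6     6     6     7     8     9    10

9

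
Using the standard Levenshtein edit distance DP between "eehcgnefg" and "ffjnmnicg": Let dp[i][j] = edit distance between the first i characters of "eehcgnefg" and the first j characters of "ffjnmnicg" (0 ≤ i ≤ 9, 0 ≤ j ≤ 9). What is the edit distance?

7

   ''  f  f  j  n  m  n  i  c  g
''  0  1  2  3  4  5  6  7  8  9
 e  1  1  2  3  4  5  6  7  8  9
 e  2  2  2  3  4  5  6  7  8  9
 h  3  3  3  3  4  5  6  7  8  9
 c  4  4  4  4  4  5  6  7  7  8
 g  5  5  5  5  5  5  6  7  8  7
 n  6  6  6  6  5  6  5  6  7  8
 e  7  7  7  7  6  6  6  6  7  8
 f  8  7  7  8  7  7  7  7  7  8
 g  9  8  8  8  8  8  8  8  8  7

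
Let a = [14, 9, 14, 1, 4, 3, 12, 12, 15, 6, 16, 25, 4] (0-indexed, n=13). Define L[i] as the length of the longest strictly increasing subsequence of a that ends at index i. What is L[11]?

   i    0    1    2    3    4    5    6    7    8    9   10   11   12
a[i]   14    9   14    1    4    3   12   12   15    6   16   25    4
L[i]    1    1    2    1    2    2    3    3    4    3    5    6    3

6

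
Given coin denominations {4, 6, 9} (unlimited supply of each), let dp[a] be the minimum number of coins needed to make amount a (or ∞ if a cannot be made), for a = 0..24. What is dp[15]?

2

 a  0  1  2  3  4  5  6  7  8  9 10 11 12 13 14 15 16 17 18 19 20 21 22 23 24
dp  0  -  -  -  1  -  1  -  2  1  2  -  2  2  3  2  3  3  2  3  4  3  3  4  3
(- denotes ∞ / unreachable)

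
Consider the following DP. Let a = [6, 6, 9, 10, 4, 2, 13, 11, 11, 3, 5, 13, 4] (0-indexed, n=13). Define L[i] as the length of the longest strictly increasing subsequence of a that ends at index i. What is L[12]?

   i    0    1    2    3    4    5    6    7    8    9   10   11   12
a[i]    6    6    9   10    4    2   13   11   11    3    5   13    4
L[i]    1    1    2    3    1    1    4    4    4    2    3    5    3

3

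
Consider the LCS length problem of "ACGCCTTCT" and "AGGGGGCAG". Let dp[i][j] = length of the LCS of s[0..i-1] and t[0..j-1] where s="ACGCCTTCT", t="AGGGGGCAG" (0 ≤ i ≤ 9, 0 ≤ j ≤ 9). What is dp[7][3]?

   ''  A  G  G  G  G  G  C  A  G
''  0  0  0  0  0  0  0  0  0  0
 A  0  1  1  1  1  1  1  1  1  1
 C  0  1  1  1  1  1  1  2  2  2
 G  0  1  2  2  2  2  2  2  2  3
 C  0  1  2  2  2  2  2  3  3  3
 C  0  1  2  2  2  2  2  3  3  3
 T  0  1  2  2  2  2  2  3  3  3
 T  0  1  2  2  2  2  2  3  3  3
 C  0  1  2  2  2  2  2  3  3  3
 T  0  1  2  2  2  2  2  3  3  3

2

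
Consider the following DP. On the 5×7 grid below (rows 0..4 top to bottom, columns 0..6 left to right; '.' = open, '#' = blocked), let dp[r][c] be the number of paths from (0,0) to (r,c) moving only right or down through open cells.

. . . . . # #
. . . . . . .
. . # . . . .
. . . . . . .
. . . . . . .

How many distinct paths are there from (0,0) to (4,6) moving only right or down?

115

r\c   0   1   2   3   4   5   6
  0   1   1   1   1   1   0   0
  1   1   2   3   4   5   5   5
  2   1   3   0   4   9  14  19
  3   1   4   4   8  17  31  50
  4   1   5   9  17  34  65 115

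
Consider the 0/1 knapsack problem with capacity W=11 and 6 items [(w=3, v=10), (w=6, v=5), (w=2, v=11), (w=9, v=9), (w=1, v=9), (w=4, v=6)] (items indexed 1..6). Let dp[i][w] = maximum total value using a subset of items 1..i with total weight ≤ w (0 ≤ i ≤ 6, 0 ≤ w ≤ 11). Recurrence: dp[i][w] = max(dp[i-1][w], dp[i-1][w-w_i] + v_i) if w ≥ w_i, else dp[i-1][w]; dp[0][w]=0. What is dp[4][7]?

i\w   0   1   2   3   4   5   6   7   8   9  10  11
  0   0   0   0   0   0   0   0   0   0   0   0   0
  1   0   0   0  10  10  10  10  10  10  10  10  10
  2   0   0   0  10  10  10  10  10  10  15  15  15
  3   0   0  11  11  11  21  21  21  21  21  21  26
  4   0   0  11  11  11  21  21  21  21  21  21  26
  5   0   9  11  20  20  21  30  30  30  30  30  30
  6   0   9  11  20  20  21  30  30  30  30  36  36

21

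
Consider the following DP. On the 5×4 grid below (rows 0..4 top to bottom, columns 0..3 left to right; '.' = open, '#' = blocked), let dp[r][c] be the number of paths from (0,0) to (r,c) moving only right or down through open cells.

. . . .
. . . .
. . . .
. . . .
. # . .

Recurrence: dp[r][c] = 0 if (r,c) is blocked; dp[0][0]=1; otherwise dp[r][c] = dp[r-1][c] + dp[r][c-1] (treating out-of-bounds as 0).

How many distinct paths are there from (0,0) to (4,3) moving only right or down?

r\c   0   1   2   3
  0   1   1   1   1
  1   1   2   3   4
  2   1   3   6  10
  3   1   4  10  20
  4   1   0  10  30

30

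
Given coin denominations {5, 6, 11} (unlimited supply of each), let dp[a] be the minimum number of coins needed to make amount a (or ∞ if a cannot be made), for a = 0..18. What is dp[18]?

3

 a  0  1  2  3  4  5  6  7  8  9 10 11 12 13 14 15 16 17 18
dp  0  -  -  -  -  1  1  -  -  -  2  1  2  -  -  3  2  2  3
(- denotes ∞ / unreachable)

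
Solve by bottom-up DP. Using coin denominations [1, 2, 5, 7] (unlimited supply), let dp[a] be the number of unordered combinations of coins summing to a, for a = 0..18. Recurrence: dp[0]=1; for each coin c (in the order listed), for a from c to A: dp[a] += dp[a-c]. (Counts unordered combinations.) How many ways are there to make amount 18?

38

after  coin     0     1     2     3     4     5     6     7     8     9    10    11    12    13    14    15    16    17    18
          1     1     1     1     1     1     1     1     1     1     1     1     1     1     1     1     1     1     1     1
          2     1     1     2     2     3     3     4     4     5     5     6     6     7     7     8     8     9     9    10
          5     1     1     2     2     3     4     5     6     7     8    10    11    13    14    16    18    20    22    24
          7     1     1     2     2     3     4     5     7     8    10    12    14    17    19    23    26    30    34    38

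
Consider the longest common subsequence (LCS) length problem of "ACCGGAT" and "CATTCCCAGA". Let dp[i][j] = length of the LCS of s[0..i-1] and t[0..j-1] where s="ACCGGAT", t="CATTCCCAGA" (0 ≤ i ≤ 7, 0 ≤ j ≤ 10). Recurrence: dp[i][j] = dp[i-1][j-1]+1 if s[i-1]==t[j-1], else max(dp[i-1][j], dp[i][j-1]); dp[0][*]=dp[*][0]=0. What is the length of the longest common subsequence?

   ''  C  A  T  T  C  C  C  A  G  A
''  0  0  0  0  0  0  0  0  0  0  0
 A  0  0  1  1  1  1  1  1  1  1  1
 C  0  1  1  1  1  2  2  2  2  2  2
 C  0  1  1  1  1  2  3  3  3  3  3
 G  0  1  1  1  1  2  3  3  3  4  4
 G  0  1  1  1  1  2  3  3  3  4  4
 A  0  1  2  2  2  2  3  3  4  4  5
 T  0  1  2  3  3  3  3  3  4  4  5

5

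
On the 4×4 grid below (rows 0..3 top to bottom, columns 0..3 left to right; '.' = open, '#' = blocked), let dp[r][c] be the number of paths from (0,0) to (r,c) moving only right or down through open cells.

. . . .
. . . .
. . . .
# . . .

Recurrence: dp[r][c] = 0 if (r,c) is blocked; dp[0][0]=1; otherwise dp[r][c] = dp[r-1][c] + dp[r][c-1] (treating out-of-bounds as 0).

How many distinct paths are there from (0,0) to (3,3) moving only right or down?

r\c   0   1   2   3
  0   1   1   1   1
  1   1   2   3   4
  2   1   3   6  10
  3   0   3   9  19

19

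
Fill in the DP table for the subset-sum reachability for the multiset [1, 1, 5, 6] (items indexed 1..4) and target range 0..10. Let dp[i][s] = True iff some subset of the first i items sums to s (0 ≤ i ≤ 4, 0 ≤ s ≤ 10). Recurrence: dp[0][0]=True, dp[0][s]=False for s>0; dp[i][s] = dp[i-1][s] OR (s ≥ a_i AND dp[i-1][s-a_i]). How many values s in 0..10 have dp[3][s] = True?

i\s   0   1   2   3   4   5   6   7   8   9  10
  0   T   F   F   F   F   F   F   F   F   F   F
  1   T   T   F   F   F   F   F   F   F   F   F
  2   T   T   T   F   F   F   F   F   F   F   F
  3   T   T   T   F   F   T   T   T   F   F   F
  4   T   T   T   F   F   T   T   T   T   F   F

6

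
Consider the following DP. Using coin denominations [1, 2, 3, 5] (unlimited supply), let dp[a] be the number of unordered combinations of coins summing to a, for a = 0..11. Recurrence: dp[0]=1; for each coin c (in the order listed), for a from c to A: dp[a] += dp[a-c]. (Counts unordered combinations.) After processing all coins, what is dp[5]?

6

after  coin     0     1     2     3     4     5     6     7     8     9    10    11
          1     1     1     1     1     1     1     1     1     1     1     1     1
          2     1     1     2     2     3     3     4     4     5     5     6     6
          3     1     1     2     3     4     5     7     8    10    12    14    16
          5     1     1     2     3     4     6     8    10    13    16    20    24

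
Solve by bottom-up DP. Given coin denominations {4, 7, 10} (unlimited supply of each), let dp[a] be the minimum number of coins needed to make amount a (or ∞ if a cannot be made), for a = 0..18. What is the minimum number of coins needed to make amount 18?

 a  0  1  2  3  4  5  6  7  8  9 10 11 12 13 14 15 16 17 18
dp  0  -  -  -  1  -  -  1  2  -  1  2  3  -  2  3  4  2  3
(- denotes ∞ / unreachable)

3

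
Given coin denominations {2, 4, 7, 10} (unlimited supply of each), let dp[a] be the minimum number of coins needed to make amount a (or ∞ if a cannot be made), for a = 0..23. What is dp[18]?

3

 a  0  1  2  3  4  5  6  7  8  9 10 11 12 13 14 15 16 17 18 19 20 21 22 23
dp  0  -  1  -  1  -  2  1  2  2  1  2  2  3  2  3  3  2  3  3  2  3  3  4
(- denotes ∞ / unreachable)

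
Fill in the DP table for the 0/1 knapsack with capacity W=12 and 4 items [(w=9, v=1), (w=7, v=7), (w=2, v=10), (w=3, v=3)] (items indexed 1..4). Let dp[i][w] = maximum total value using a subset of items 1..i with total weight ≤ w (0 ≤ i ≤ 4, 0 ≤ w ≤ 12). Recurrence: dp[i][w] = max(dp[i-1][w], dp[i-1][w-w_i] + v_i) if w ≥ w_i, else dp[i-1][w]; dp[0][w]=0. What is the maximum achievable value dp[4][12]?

20

i\w   0   1   2   3   4   5   6   7   8   9  10  11  12
  0   0   0   0   0   0   0   0   0   0   0   0   0   0
  1   0   0   0   0   0   0   0   0   0   1   1   1   1
  2   0   0   0   0   0   0   0   7   7   7   7   7   7
  3   0   0  10  10  10  10  10  10  10  17  17  17  17
  4   0   0  10  10  10  13  13  13  13  17  17  17  20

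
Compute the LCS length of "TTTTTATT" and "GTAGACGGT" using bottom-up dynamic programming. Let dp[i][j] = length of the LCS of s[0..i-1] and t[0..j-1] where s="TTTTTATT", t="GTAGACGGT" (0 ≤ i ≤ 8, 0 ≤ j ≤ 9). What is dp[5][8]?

   ''  G  T  A  G  A  C  G  G  T
''  0  0  0  0  0  0  0  0  0  0
 T  0  0  1  1  1  1  1  1  1  1
 T  0  0  1  1  1  1  1  1  1  2
 T  0  0  1  1  1  1  1  1  1  2
 T  0  0  1  1  1  1  1  1  1  2
 T  0  0  1  1  1  1  1  1  1  2
 A  0  0  1  2  2  2  2  2  2  2
 T  0  0  1  2  2  2  2  2  2  3
 T  0  0  1  2  2  2  2  2  2  3

1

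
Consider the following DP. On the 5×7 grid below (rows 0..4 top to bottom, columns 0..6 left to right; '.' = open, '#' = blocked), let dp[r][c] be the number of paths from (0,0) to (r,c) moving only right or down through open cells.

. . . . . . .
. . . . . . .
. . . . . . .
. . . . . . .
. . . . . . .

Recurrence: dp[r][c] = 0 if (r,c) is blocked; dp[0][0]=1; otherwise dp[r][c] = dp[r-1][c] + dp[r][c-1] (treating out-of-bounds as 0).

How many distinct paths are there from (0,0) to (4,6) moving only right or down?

210

r\c   0   1   2   3   4   5   6
  0   1   1   1   1   1   1   1
  1   1   2   3   4   5   6   7
  2   1   3   6  10  15  21  28
  3   1   4  10  20  35  56  84
  4   1   5  15  35  70 126 210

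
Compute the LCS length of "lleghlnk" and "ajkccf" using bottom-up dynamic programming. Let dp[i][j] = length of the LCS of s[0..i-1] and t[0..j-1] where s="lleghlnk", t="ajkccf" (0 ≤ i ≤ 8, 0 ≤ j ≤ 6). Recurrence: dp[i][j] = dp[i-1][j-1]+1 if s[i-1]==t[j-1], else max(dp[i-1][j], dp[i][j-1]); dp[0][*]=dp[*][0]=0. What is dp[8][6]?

   ''  a  j  k  c  c  f
''  0  0  0  0  0  0  0
 l  0  0  0  0  0  0  0
 l  0  0  0  0  0  0  0
 e  0  0  0  0  0  0  0
 g  0  0  0  0  0  0  0
 h  0  0  0  0  0  0  0
 l  0  0  0  0  0  0  0
 n  0  0  0  0  0  0  0
 k  0  0  0  1  1  1  1

1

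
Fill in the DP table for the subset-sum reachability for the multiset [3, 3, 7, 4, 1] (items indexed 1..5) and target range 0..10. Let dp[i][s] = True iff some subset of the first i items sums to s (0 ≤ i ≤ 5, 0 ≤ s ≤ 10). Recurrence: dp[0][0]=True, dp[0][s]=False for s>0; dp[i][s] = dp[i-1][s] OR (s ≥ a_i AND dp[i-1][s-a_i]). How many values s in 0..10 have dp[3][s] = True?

5

i\s   0   1   2   3   4   5   6   7   8   9  10
  0   T   F   F   F   F   F   F   F   F   F   F
  1   T   F   F   T   F   F   F   F   F   F   F
  2   T   F   F   T   F   F   T   F   F   F   F
  3   T   F   F   T   F   F   T   T   F   F   T
  4   T   F   F   T   T   F   T   T   F   F   T
  5   T   T   F   T   T   T   T   T   T   F   T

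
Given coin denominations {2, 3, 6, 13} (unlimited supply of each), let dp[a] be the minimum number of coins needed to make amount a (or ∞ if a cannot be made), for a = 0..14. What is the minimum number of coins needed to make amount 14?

 a  0  1  2  3  4  5  6  7  8  9 10 11 12 13 14
dp  0  -  1  1  2  2  1  3  2  2  3  3  2  1  3
(- denotes ∞ / unreachable)

3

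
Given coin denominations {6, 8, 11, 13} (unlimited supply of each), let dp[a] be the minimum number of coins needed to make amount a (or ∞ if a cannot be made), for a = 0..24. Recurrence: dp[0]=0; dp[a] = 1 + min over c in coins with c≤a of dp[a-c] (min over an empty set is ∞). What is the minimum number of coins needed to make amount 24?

 a  0  1  2  3  4  5  6  7  8  9 10 11 12 13 14 15 16 17 18 19 20 21 22 23 24
dp  0  -  -  -  -  -  1  -  1  -  -  1  2  1  2  -  2  2  3  2  3  2  2  3  2
(- denotes ∞ / unreachable)

2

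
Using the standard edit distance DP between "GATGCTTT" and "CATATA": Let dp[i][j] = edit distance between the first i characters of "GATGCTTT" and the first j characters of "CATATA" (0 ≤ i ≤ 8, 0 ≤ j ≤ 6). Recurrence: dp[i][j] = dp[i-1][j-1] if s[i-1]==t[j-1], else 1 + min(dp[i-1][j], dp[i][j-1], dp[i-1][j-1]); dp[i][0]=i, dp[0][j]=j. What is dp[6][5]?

3

   ''  C  A  T  A  T  A
''  0  1  2  3  4  5  6
 G  1  1  2  3  4  5  6
 A  2  2  1  2  3  4  5
 T  3  3  2  1  2  3  4
 G  4  4  3  2  2  3  4
 C  5  4  4  3  3  3  4
 T  6  5  5  4  4  3  4
 T  7  6  6  5  5  4  4
 T  8  7  7  6  6  5  5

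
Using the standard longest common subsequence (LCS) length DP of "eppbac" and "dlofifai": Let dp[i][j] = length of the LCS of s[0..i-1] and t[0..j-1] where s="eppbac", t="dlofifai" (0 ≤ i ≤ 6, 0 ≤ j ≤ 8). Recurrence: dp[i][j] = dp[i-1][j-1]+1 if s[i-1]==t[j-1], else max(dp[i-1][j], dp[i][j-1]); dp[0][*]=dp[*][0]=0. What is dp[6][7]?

1

   ''  d  l  o  f  i  f  a  i
''  0  0  0  0  0  0  0  0  0
 e  0  0  0  0  0  0  0  0  0
 p  0  0  0  0  0  0  0  0  0
 p  0  0  0  0  0  0  0  0  0
 b  0  0  0  0  0  0  0  0  0
 a  0  0  0  0  0  0  0  1  1
 c  0  0  0  0  0  0  0  1  1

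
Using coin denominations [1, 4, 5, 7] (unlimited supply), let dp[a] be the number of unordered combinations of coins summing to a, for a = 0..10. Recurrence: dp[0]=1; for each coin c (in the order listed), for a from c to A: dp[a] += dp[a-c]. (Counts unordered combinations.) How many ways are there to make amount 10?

after  coin     0     1     2     3     4     5     6     7     8     9    10
          1     1     1     1     1     1     1     1     1     1     1     1
          4     1     1     1     1     2     2     2     2     3     3     3
          5     1     1     1     1     2     3     3     3     4     5     6
          7     1     1     1     1     2     3     3     4     5     6     7

7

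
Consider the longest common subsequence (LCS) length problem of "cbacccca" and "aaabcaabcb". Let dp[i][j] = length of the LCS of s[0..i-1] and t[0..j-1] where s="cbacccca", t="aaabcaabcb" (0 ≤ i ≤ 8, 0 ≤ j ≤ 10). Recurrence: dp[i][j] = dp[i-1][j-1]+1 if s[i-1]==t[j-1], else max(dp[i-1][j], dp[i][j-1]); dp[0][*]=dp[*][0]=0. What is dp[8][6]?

   ''  a  a  a  b  c  a  a  b  c  b
''  0  0  0  0  0  0  0  0  0  0  0
 c  0  0  0  0  0  1  1  1  1  1  1
 b  0  0  0  0  1  1  1  1  2  2  2
 a  0  1  1  1  1  1  2  2  2  2  2
 c  0  1  1  1  1  2  2  2  2  3  3
 c  0  1  1  1  1  2  2  2  2  3  3
 c  0  1  1  1  1  2  2  2  2  3  3
 c  0  1  1  1  1  2  2  2  2  3  3
 a  0  1  2  2  2  2  3  3  3  3  3

3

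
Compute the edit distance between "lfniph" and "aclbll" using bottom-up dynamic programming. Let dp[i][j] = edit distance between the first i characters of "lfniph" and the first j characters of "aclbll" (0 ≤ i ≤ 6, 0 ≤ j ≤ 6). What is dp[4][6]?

   ''  a  c  l  b  l  l
''  0  1  2  3  4  5  6
 l  1  1  2  2  3  4  5
 f  2  2  2  3  3  4  5
 n  3  3  3  3  4  4  5
 i  4  4  4  4  4  5  5
 p  5  5  5  5  5  5  6
 h  6  6  6  6  6  6  6

5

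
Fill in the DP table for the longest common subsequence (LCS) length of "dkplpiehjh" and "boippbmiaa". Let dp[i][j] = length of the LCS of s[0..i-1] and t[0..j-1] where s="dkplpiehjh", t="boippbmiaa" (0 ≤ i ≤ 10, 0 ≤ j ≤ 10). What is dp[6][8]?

   ''  b  o  i  p  p  b  m  i  a  a
''  0  0  0  0  0  0  0  0  0  0  0
 d  0  0  0  0  0  0  0  0  0  0  0
 k  0  0  0  0  0  0  0  0  0  0  0
 p  0  0  0  0  1  1  1  1  1  1  1
 l  0  0  0  0  1  1  1  1  1  1  1
 p  0  0  0  0  1  2  2  2  2  2  2
 i  0  0  0  1  1  2  2  2  3  3  3
 e  0  0  0  1  1  2  2  2  3  3  3
 h  0  0  0  1  1  2  2  2  3  3  3
 j  0  0  0  1  1  2  2  2  3  3  3
 h  0  0  0  1  1  2  2  2  3  3  3

3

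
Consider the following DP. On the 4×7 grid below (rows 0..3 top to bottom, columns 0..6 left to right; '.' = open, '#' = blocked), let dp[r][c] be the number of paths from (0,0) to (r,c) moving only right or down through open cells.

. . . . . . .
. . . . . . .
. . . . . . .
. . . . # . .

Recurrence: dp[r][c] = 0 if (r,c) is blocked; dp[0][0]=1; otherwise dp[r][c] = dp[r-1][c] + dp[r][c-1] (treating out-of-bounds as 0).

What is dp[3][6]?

49

r\c   0   1   2   3   4   5   6
  0   1   1   1   1   1   1   1
  1   1   2   3   4   5   6   7
  2   1   3   6  10  15  21  28
  3   1   4  10  20   0  21  49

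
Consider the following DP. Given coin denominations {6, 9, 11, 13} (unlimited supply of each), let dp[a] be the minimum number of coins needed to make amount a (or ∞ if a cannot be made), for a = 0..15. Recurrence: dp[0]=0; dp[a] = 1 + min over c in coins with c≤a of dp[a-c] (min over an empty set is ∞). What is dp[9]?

 a  0  1  2  3  4  5  6  7  8  9 10 11 12 13 14 15
dp  0  -  -  -  -  -  1  -  -  1  -  1  2  1  -  2
(- denotes ∞ / unreachable)

1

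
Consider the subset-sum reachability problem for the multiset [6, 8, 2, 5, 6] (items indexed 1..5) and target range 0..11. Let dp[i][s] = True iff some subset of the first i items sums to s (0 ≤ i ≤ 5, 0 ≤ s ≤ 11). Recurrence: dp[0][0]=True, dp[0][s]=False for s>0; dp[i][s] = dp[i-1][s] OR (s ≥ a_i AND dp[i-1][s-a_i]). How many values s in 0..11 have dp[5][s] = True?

8

i\s   0   1   2   3   4   5   6   7   8   9  10  11
  0   T   F   F   F   F   F   F   F   F   F   F   F
  1   T   F   F   F   F   F   T   F   F   F   F   F
  2   T   F   F   F   F   F   T   F   T   F   F   F
  3   T   F   T   F   F   F   T   F   T   F   T   F
  4   T   F   T   F   F   T   T   T   T   F   T   T
  5   T   F   T   F   F   T   T   T   T   F   T   T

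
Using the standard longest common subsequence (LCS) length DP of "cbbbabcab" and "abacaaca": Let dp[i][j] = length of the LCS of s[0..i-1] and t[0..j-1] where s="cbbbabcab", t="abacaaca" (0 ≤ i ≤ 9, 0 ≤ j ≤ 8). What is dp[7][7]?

   ''  a  b  a  c  a  a  c  a
''  0  0  0  0  0  0  0  0  0
 c  0  0  0  0  1  1  1  1  1
 b  0  0  1  1  1  1  1  1  1
 b  0  0  1  1  1  1  1  1  1
 b  0  0  1  1  1  1  1  1  1
 a  0  1  1  2  2  2  2  2  2
 b  0  1  2  2  2  2  2  2  2
 c  0  1  2  2  3  3  3  3  3
 a  0  1  2  3  3  4  4  4  4
 b  0  1  2  3  3  4  4  4  4

3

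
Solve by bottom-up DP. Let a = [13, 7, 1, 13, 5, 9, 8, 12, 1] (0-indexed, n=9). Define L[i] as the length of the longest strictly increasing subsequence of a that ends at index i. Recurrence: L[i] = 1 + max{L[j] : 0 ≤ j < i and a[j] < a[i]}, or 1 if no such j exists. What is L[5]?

   i    0    1    2    3    4    5    6    7    8
a[i]   13    7    1   13    5    9    8   12    1
L[i]    1    1    1    2    2    3    3    4    1

3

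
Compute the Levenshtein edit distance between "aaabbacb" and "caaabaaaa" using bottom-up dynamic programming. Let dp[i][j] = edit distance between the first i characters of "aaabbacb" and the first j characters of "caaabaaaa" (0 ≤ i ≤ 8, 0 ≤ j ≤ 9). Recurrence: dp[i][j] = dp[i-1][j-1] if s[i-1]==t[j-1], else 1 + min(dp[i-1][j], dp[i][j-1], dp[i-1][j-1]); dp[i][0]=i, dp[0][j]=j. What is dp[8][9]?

4

   ''  c  a  a  a  b  a  a  a  a
''  0  1  2  3  4  5  6  7  8  9
 a  1  1  1  2  3  4  5  6  7  8
 a  2  2  1  1  2  3  4  5  6  7
 a  3  3  2  1  1  2  3  4  5  6
 b  4  4  3  2  2  1  2  3  4  5
 b  5  5  4  3  3  2  2  3  4  5
 a  6  6  5  4  3  3  2  2  3  4
 c  7  6  6  5  4  4  3  3  3  4
 b  8  7  7  6  5  4  4  4  4  4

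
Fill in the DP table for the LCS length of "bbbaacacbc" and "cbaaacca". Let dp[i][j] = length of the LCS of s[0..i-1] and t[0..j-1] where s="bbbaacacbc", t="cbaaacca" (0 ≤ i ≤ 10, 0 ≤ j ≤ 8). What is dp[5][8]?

3

   ''  c  b  a  a  a  c  c  a
''  0  0  0  0  0  0  0  0  0
 b  0  0  1  1  1  1  1  1  1
 b  0  0  1  1  1  1  1  1  1
 b  0  0  1  1  1  1  1  1  1
 a  0  0  1  2  2  2  2  2  2
 a  0  0  1  2  3  3  3  3  3
 c  0  1  1  2  3  3  4  4  4
 a  0  1  1  2  3  4  4  4  5
 c  0  1  1  2  3  4  5  5  5
 b  0  1  2  2  3  4  5  5  5
 c  0  1  2  2  3  4  5  6  6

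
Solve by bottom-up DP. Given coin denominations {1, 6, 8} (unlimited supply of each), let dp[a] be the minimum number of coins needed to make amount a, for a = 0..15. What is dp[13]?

 a  0  1  2  3  4  5  6  7  8  9 10 11 12 13 14 15
dp  0  1  2  3  4  5  1  2  1  2  3  4  2  3  2  3

3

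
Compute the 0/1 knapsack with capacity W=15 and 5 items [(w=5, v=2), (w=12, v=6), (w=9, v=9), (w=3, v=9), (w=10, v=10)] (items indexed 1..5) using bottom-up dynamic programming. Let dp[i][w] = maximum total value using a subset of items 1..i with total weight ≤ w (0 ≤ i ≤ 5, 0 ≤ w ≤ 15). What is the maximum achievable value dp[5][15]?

19

i\w   0   1   2   3   4   5   6   7   8   9  10  11  12  13  14  15
  0   0   0   0   0   0   0   0   0   0   0   0   0   0   0   0   0
  1   0   0   0   0   0   2   2   2   2   2   2   2   2   2   2   2
  2   0   0   0   0   0   2   2   2   2   2   2   2   6   6   6   6
  3   0   0   0   0   0   2   2   2   2   9   9   9   9   9  11  11
  4   0   0   0   9   9   9   9   9  11  11  11  11  18  18  18  18
  5   0   0   0   9   9   9   9   9  11  11  11  11  18  19  19  19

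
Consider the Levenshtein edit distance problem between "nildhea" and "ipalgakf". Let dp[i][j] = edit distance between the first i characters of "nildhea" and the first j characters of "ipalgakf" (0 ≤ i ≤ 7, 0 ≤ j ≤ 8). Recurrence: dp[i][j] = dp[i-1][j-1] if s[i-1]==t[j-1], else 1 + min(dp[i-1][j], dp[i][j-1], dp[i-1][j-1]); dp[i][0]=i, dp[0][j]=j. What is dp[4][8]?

   ''  i  p  a  l  g  a  k  f
''  0  1  2  3  4  5  6  7  8
 n  1  1  2  3  4  5  6  7  8
 i  2  1  2  3  4  5  6  7  8
 l  3  2  2  3  3  4  5  6  7
 d  4  3  3  3  4  4  5  6  7
 h  5  4  4  4  4  5  5  6  7
 e  6  5  5  5  5  5  6  6  7
 a  7  6  6  5  6  6  5  6  7

7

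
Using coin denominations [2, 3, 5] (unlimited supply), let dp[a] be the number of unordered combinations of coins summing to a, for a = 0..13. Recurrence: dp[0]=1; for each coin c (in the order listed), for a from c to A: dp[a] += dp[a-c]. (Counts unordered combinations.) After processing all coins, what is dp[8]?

3

after  coin     0     1     2     3     4     5     6     7     8     9    10    11    12    13
          2     1     0     1     0     1     0     1     0     1     0     1     0     1     0
          3     1     0     1     1     1     1     2     1     2     2     2     2     3     2
          5     1     0     1     1     1     2     2     2     3     3     4     4     5     5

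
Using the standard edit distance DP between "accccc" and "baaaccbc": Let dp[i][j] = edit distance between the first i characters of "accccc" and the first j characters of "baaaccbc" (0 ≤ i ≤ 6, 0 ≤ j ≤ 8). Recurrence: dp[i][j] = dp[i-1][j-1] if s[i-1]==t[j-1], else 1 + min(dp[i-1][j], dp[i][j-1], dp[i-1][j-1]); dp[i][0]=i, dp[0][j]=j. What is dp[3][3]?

3

   ''  b  a  a  a  c  c  b  c
''  0  1  2  3  4  5  6  7  8
 a  1  1  1  2  3  4  5  6  7
 c  2  2  2  2  3  3  4  5  6
 c  3  3  3  3  3  3  3  4  5
 c  4  4  4  4  4  3  3  4  4
 c  5  5  5  5  5  4  3  4  4
 c  6  6  6  6  6  5  4  4  4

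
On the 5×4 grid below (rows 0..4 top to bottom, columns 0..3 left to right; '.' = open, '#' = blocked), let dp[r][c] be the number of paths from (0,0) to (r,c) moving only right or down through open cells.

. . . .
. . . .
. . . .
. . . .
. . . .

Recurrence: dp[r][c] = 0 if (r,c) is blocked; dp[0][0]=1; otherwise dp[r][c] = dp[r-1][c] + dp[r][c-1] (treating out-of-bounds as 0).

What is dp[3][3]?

r\c   0   1   2   3
  0   1   1   1   1
  1   1   2   3   4
  2   1   3   6  10
  3   1   4  10  20
  4   1   5  15  35

20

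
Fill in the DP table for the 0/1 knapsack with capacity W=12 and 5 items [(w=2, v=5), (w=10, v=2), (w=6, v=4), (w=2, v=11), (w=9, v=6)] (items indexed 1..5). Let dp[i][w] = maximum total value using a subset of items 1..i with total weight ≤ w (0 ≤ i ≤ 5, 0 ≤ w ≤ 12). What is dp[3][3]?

5

i\w   0   1   2   3   4   5   6   7   8   9  10  11  12
  0   0   0   0   0   0   0   0   0   0   0   0   0   0
  1   0   0   5   5   5   5   5   5   5   5   5   5   5
  2   0   0   5   5   5   5   5   5   5   5   5   5   7
  3   0   0   5   5   5   5   5   5   9   9   9   9   9
  4   0   0  11  11  16  16  16  16  16  16  20  20  20
  5   0   0  11  11  16  16  16  16  16  16  20  20  20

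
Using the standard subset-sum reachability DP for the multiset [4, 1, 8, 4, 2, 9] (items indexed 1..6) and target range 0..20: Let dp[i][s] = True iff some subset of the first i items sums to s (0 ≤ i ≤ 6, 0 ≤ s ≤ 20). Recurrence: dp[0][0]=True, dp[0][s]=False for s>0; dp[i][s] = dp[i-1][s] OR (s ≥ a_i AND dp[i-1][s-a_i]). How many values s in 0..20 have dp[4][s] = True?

10

i\s   0   1   2   3   4   5   6   7   8   9  10  11  12  13  14  15  16  17  18  19  20
  0   T   F   F   F   F   F   F   F   F   F   F   F   F   F   F   F   F   F   F   F   F
  1   T   F   F   F   T   F   F   F   F   F   F   F   F   F   F   F   F   F   F   F   F
  2   T   T   F   F   T   T   F   F   F   F   F   F   F   F   F   F   F   F   F   F   F
  3   T   T   F   F   T   T   F   F   T   T   F   F   T   T   F   F   F   F   F   F   F
  4   T   T   F   F   T   T   F   F   T   T   F   F   T   T   F   F   T   T   F   F   F
  5   T   T   T   T   T   T   T   T   T   T   T   T   T   T   T   T   T   T   T   T   F
  6   T   T   T   T   T   T   T   T   T   T   T   T   T   T   T   T   T   T   T   T   T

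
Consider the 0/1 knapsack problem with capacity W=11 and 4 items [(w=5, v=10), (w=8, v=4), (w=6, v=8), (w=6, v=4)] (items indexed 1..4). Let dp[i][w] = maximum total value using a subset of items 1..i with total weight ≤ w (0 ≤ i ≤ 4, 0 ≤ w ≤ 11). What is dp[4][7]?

i\w   0   1   2   3   4   5   6   7   8   9  10  11
  0   0   0   0   0   0   0   0   0   0   0   0   0
  1   0   0   0   0   0  10  10  10  10  10  10  10
  2   0   0   0   0   0  10  10  10  10  10  10  10
  3   0   0   0   0   0  10  10  10  10  10  10  18
  4   0   0   0   0   0  10  10  10  10  10  10  18

10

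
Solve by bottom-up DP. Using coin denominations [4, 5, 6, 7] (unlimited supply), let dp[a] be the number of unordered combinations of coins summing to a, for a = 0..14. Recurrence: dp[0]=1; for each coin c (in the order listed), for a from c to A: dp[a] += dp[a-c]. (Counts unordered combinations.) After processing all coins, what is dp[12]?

3

after  coin     0     1     2     3     4     5     6     7     8     9    10    11    12    13    14
          4     1     0     0     0     1     0     0     0     1     0     0     0     1     0     0
          5     1     0     0     0     1     1     0     0     1     1     1     0     1     1     1
          6     1     0     0     0     1     1     1     0     1     1     2     1     2     1     2
          7     1     0     0     0     1     1     1     1     1     1     2     2     3     2     3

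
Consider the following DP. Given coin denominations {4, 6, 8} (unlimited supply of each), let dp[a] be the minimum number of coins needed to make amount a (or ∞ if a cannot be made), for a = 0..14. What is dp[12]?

2

 a  0  1  2  3  4  5  6  7  8  9 10 11 12 13 14
dp  0  -  -  -  1  -  1  -  1  -  2  -  2  -  2
(- denotes ∞ / unreachable)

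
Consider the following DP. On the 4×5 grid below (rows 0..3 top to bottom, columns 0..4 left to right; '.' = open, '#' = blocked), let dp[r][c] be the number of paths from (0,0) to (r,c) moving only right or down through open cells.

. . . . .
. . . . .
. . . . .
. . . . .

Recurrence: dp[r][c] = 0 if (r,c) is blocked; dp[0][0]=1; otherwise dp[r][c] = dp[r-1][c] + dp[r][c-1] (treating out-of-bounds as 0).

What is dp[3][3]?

r\c   0   1   2   3   4
  0   1   1   1   1   1
  1   1   2   3   4   5
  2   1   3   6  10  15
  3   1   4  10  20  35

20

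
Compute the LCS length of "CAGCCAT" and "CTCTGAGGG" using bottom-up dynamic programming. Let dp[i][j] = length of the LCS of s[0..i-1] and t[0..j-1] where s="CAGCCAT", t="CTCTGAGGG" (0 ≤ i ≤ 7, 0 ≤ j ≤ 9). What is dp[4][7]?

   ''  C  T  C  T  G  A  G  G  G
''  0  0  0  0  0  0  0  0  0  0
 C  0  1  1  1  1  1  1  1  1  1
 A  0  1  1  1  1  1  2  2  2  2
 G  0  1  1  1  1  2  2  3  3  3
 C  0  1  1  2  2  2  2  3  3  3
 C  0  1  1  2  2  2  2  3  3  3
 A  0  1  1  2  2  2  3  3  3  3
 T  0  1  2  2  3  3  3  3  3  3

3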